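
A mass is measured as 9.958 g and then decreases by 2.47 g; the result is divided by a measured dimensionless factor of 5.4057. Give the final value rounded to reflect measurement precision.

1.39 g

9.958 g − 2.47 g = 7.488 g; the difference is limited to 2 decimal places (3 s.f.).
Carrying full precision, 7.488 ÷ 5.4057 = 1.38520450635… g; 5.4057 has 5 s.f., so the result keeps min(3, 5) = 3 s.f.
Rounded to 3 significant figures: 1.39 g.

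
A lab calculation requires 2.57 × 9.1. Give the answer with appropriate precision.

23

2.57 × 9.1 = 23.387
Multiplication/division keeps the fewest significant figures: 2.57 → 3 s.f., 9.1 → 2 s.f.; limit is 2.
Rounded to 2 significant figures: 23.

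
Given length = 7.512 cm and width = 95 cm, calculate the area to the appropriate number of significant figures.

area = 7.512 cm × 95 cm = 713.64 cm².
7.512 has 4 significant figures; 95 has 2.
Division/multiplication keeps the fewest: 2 significant figures.
Rounded: 7.1 × 10^2 cm².

7.1 × 10^2 cm²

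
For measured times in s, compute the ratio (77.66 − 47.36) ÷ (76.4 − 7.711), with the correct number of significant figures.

77.66 − 47.36 = 30.30, limited to 2 d.p. → 4 s.f.; 76.4 − 7.711 = 68.689, limited to 1 d.p. → 3 s.f.
Carrying full precision, 30.30 ÷ 68.689 = 0.441118665288…; keep min(4, 3) = 3 s.f.
Rounded to 3 significant figures: 0.441.

0.441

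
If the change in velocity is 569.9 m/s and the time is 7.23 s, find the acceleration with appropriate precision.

78.8 m/s²

acceleration = 569.9 m/s ÷ 7.23 s = 78.8243430152… m/s².
569.9 has 4 significant figures; 7.23 has 3.
Division/multiplication keeps the fewest: 3 significant figures.
Rounded: 78.8 m/s².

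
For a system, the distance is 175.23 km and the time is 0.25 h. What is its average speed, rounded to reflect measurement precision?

7.0 × 10^2 km/h

average speed = 175.23 km ÷ 0.25 h = 700.92 km/h.
175.23 has 5 significant figures; 0.25 has 2.
Division/multiplication keeps the fewest: 2 significant figures.
Rounded: 7.0 × 10^2 km/h.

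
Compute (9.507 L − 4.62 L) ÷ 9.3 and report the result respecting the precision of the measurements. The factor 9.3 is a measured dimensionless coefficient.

9.507 L − 4.62 L = 4.887 L; the difference is limited to 2 decimal places (3 s.f.).
Carrying full precision, 4.887 ÷ 9.3 = 0.525483870968… L; 9.3 has 2 s.f., so the result keeps min(3, 2) = 2 s.f.
Rounded to 2 significant figures: 0.53 L.

0.53 L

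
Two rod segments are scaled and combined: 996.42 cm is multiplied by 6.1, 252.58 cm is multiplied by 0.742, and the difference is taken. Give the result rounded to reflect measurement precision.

5.9 × 10³ cm

996.42 × 6.1 = 6078.162 → 6.1 × 10³ cm (2 s.f., last digit at the 10^2 place).
252.58 × 0.742 = 187.41436 → 187 cm (3 s.f., last digit at the 10^0 place).
Difference: 5890.74764 cm; keep the coarser place, 10^2.
Result: 5.9 × 10³ cm.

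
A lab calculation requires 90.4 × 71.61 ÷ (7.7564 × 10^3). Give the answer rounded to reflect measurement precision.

90.4 × 71.61 ÷ (7.7564 × 10^3) = 0.83460677634…
Multiplication/division keeps the fewest significant figures: 90.4 → 3 s.f., 71.61 → 4 s.f., 7.7564 × 10^3 → 5 s.f.; limit is 3.
Rounded to 3 significant figures: 0.835.

0.835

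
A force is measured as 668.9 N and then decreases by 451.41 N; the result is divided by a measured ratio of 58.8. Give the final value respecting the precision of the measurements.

668.9 N − 451.41 N = 217.49 N; the difference is limited to 1 decimal place (4 s.f.).
Carrying full precision, 217.49 ÷ 58.8 = 3.69880952381… N; 58.8 has 3 s.f., so the result keeps min(4, 3) = 3 s.f.
Rounded to 3 significant figures: 3.70 N.

3.70 N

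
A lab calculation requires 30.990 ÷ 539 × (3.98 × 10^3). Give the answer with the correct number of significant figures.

30.990 ÷ 539 × (3.98 × 10^3) = 228.831539889…
Multiplication/division keeps the fewest significant figures: 30.990 → 5 s.f., 539 → 3 s.f., 3.98 × 10^3 → 3 s.f.; limit is 3.
Rounded to 3 significant figures: 229.

229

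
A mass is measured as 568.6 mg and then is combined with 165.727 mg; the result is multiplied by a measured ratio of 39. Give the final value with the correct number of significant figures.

568.6 mg + 165.727 mg = 734.327 mg; the sum is limited to 1 decimal place (4 s.f.).
Carrying full precision, 734.327 × 39 = 28638.753 mg; 39 has 2 s.f., so the result keeps min(4, 2) = 2 s.f.
Rounded to 2 significant figures: 2.9 × 10⁴ mg.

2.9 × 10⁴ mg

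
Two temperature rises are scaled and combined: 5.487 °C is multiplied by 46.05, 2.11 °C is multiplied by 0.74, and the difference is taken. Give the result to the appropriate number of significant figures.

5.487 × 46.05 = 252.67635 → 252.7 °C (4 s.f., last digit at the 10^-1 place).
2.11 × 0.74 = 1.5614 → 1.6 °C (2 s.f., last digit at the 10^-1 place).
Difference: 251.11495 °C; keep the coarser place, 10^-1.
Result: 251.1 °C.

251.1 °C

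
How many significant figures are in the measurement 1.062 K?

1.062: zeros between nonzero digits are significant.

4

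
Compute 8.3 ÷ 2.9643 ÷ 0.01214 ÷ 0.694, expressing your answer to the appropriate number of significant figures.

3.3 × 10^2

8.3 ÷ 2.9643 ÷ 0.01214 ÷ 0.694 = 332.336300567…
Multiplication/division keeps the fewest significant figures: 8.3 → 2 s.f., 2.9643 → 5 s.f., 0.01214 → 4 s.f., 0.694 → 3 s.f.; limit is 2.
Rounded to 2 significant figures: 3.3 × 10^2.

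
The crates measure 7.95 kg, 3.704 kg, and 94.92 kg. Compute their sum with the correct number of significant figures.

106.57 kg

7.95 kg + 3.704 kg + 94.92 kg = 106.574 kg.
Addition/subtraction keeps the fewest decimal places: 7.95 → 2 decimal places, 3.704 → 3 decimal places, 94.92 → 2 decimal places; limit is 2.
Rounded to 2 decimal places: 106.57 kg.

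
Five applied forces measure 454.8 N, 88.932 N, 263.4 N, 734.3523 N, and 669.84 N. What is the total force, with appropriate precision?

2211.3 N

454.8 N + 88.932 N + 263.4 N + 734.3523 N + 669.84 N = 2211.3243 N.
Addition/subtraction keeps the fewest decimal places: 454.8 → 1 decimal place, 88.932 → 3 decimal places, 263.4 → 1 decimal place, 734.3523 → 4 decimal places, 669.84 → 2 decimal places; limit is 1.
Rounded to 1 decimal place: 2211.3 N.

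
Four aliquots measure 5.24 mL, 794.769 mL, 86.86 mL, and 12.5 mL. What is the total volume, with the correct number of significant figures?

899.4 mL

5.24 mL + 794.769 mL + 86.86 mL + 12.5 mL = 899.369 mL.
Addition/subtraction keeps the fewest decimal places: 5.24 → 2 decimal places, 794.769 → 3 decimal places, 86.86 → 2 decimal places, 12.5 → 1 decimal place; limit is 1.
Rounded to 1 decimal place: 899.4 mL.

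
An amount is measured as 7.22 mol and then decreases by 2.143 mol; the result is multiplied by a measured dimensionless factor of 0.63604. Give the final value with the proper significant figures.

7.22 mol − 2.143 mol = 5.077 mol; the difference is limited to 2 decimal places (3 s.f.).
Carrying full precision, 5.077 × 0.63604 = 3.22917508 mol; 0.63604 has 5 s.f., so the result keeps min(3, 5) = 3 s.f.
Rounded to 3 significant figures: 3.23 mol.

3.23 mol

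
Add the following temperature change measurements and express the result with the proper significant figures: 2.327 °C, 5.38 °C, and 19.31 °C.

2.327 °C + 5.38 °C + 19.31 °C = 27.017 °C.
Addition/subtraction keeps the fewest decimal places: 2.327 → 3 decimal places, 5.38 → 2 decimal places, 19.31 → 2 decimal places; limit is 2.
Rounded to 2 decimal places: 27.02 °C.

27.02 °C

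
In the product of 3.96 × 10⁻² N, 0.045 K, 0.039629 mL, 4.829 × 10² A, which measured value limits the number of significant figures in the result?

0.045 K

3.96 × 10⁻² N → 3 s.f.; 0.045 K → 2 s.f.; 0.039629 mL → 5 s.f.; 4.829 × 10² A → 4 s.f.
The fewest is 2 significant figures, from 0.045 K.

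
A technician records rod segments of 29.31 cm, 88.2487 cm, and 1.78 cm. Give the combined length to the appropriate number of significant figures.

119.34 cm

29.31 cm + 88.2487 cm + 1.78 cm = 119.3387 cm.
Addition/subtraction keeps the fewest decimal places: 29.31 → 2 decimal places, 88.2487 → 4 decimal places, 1.78 → 2 decimal places; limit is 2.
Rounded to 2 decimal places: 119.34 cm.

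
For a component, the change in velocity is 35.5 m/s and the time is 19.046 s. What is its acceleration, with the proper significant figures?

acceleration = 35.5 m/s ÷ 19.046 s = 1.86390843222… m/s².
35.5 has 3 significant figures; 19.046 has 5.
Division/multiplication keeps the fewest: 3 significant figures.
Rounded: 1.86 m/s².

1.86 m/s²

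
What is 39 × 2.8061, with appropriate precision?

39 × 2.8061 = 109.4379
Multiplication/division keeps the fewest significant figures: 39 → 2 s.f., 2.8061 → 5 s.f.; limit is 2.
Rounded to 2 significant figures: 1.1 × 10^2.

1.1 × 10^2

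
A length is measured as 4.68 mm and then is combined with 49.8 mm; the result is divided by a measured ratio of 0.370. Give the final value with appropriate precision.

4.68 mm + 49.8 mm = 54.48 mm; the sum is limited to 1 decimal place (3 s.f.).
Carrying full precision, 54.48 ÷ 0.370 = 147.243243243… mm; 0.370 has 3 s.f., so the result keeps min(3, 3) = 3 s.f.
Rounded to 3 significant figures: 147 mm.

147 mm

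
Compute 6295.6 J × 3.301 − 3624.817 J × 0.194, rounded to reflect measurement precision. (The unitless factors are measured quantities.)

2.008 × 10⁴ J

6295.6 × 3.301 = 20781.7756 → 2.078 × 10⁴ J (4 s.f., last digit at the 10^1 place).
3624.817 × 0.194 = 703.214498 → 703 J (3 s.f., last digit at the 10^0 place).
Difference: 20078.561102 J; keep the coarser place, 10^1.
Result: 2.008 × 10⁴ J.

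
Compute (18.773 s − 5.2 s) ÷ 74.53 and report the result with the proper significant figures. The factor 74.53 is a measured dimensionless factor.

0.182 s

18.773 s − 5.2 s = 13.573 s; the difference is limited to 1 decimal place (3 s.f.).
Carrying full precision, 13.573 ÷ 74.53 = 0.182114584731… s; 74.53 has 4 s.f., so the result keeps min(3, 4) = 3 s.f.
Rounded to 3 significant figures: 0.182 s.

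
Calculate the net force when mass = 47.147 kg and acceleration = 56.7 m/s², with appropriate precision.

2.67 × 10^3 N

net force = 47.147 kg × 56.7 m/s² = 2673.2349 N.
47.147 has 5 significant figures; 56.7 has 3.
Division/multiplication keeps the fewest: 3 significant figures.
Rounded: 2.67 × 10^3 N.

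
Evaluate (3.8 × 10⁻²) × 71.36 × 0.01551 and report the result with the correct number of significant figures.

0.042

(3.8 × 10⁻²) × 71.36 × 0.01551 = 0.0420581568
Multiplication/division keeps the fewest significant figures: 3.8 × 10⁻² → 2 s.f., 71.36 → 4 s.f., 0.01551 → 4 s.f.; limit is 2.
Rounded to 2 significant figures: 0.042.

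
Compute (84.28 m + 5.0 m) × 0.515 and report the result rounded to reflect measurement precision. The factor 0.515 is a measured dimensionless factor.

46.0 m

84.28 m + 5.0 m = 89.28 m; the sum is limited to 1 decimal place (3 s.f.).
Carrying full precision, 89.28 × 0.515 = 45.9792 m; 0.515 has 3 s.f., so the result keeps min(3, 3) = 3 s.f.
Rounded to 3 significant figures: 46.0 m.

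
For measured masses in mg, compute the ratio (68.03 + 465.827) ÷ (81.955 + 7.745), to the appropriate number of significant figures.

5.9516

68.03 + 465.827 = 533.857, limited to 2 d.p. → 5 s.f.; 81.955 + 7.745 = 89.700, limited to 3 d.p. → 5 s.f.
Carrying full precision, 533.857 ÷ 89.700 = 5.95158305463…; keep min(5, 5) = 5 s.f.
Rounded to 5 significant figures: 5.9516.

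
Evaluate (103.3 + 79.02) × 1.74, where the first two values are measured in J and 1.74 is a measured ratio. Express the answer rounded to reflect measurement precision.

317 J

103.3 J + 79.02 J = 182.32 J; the sum is limited to 1 decimal place (4 s.f.).
Carrying full precision, 182.32 × 1.74 = 317.2368 J; 1.74 has 3 s.f., so the result keeps min(4, 3) = 3 s.f.
Rounded to 3 significant figures: 317 J.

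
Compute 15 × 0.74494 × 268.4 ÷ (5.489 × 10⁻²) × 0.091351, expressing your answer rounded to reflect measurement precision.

5.0 × 10³

15 × 0.74494 × 268.4 ÷ (5.489 × 10⁻²) × 0.091351 = 4991.31685412…
Multiplication/division keeps the fewest significant figures: 15 → 2 s.f., 0.74494 → 5 s.f., 268.4 → 4 s.f., 5.489 × 10⁻² → 4 s.f., 0.091351 → 5 s.f.; limit is 2.
Rounded to 2 significant figures: 5.0 × 10³.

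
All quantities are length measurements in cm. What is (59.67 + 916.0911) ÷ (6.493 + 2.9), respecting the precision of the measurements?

1.0 × 10^2

59.67 + 916.0911 = 975.7611, limited to 2 d.p. → 5 s.f.; 6.493 + 2.9 = 9.393, limited to 1 d.p. → 2 s.f.
Carrying full precision, 975.7611 ÷ 9.393 = 103.881731076…; keep min(5, 2) = 2 s.f.
Rounded to 2 significant figures: 1.0 × 10^2.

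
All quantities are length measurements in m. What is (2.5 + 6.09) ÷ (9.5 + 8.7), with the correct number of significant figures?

0.47

2.5 + 6.09 = 8.59, limited to 1 d.p. → 2 s.f.; 9.5 + 8.7 = 18.2, limited to 1 d.p. → 3 s.f.
Carrying full precision, 8.59 ÷ 18.2 = 0.471978021978…; keep min(2, 3) = 2 s.f.
Rounded to 2 significant figures: 0.47.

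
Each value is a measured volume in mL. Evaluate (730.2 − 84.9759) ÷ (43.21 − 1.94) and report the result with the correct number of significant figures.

15.63

730.2 − 84.9759 = 645.2241, limited to 1 d.p. → 4 s.f.; 43.21 − 1.94 = 41.27, limited to 2 d.p. → 4 s.f.
Carrying full precision, 645.2241 ÷ 41.27 = 15.6342161376…; keep min(4, 4) = 4 s.f.
Rounded to 4 significant figures: 15.63.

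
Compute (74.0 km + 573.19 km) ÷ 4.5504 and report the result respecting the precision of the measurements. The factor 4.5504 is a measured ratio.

74.0 km + 573.19 km = 647.19 km; the sum is limited to 1 decimal place (4 s.f.).
Carrying full precision, 647.19 ÷ 4.5504 = 142.227056962… km; 4.5504 has 5 s.f., so the result keeps min(4, 5) = 4 s.f.
Rounded to 4 significant figures: 142.2 km.

142.2 km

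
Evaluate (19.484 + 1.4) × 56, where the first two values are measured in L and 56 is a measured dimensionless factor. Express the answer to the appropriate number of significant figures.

1.2 × 10^3 L

19.484 L + 1.4 L = 20.884 L; the sum is limited to 1 decimal place (3 s.f.).
Carrying full precision, 20.884 × 56 = 1169.504 L; 56 has 2 s.f., so the result keeps min(3, 2) = 2 s.f.
Rounded to 2 significant figures: 1.2 × 10^3 L.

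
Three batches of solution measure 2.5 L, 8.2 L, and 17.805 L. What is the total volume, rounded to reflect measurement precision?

2.5 L + 8.2 L + 17.805 L = 28.505 L.
Addition/subtraction keeps the fewest decimal places: 2.5 → 1 decimal place, 8.2 → 1 decimal place, 17.805 → 3 decimal places; limit is 1.
Rounded to 1 decimal place: 28.5 L.

28.5 L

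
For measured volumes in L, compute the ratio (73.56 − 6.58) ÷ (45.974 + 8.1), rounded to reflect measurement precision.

1.24

73.56 − 6.58 = 66.98, limited to 2 d.p. → 4 s.f.; 45.974 + 8.1 = 54.074, limited to 1 d.p. → 3 s.f.
Carrying full precision, 66.98 ÷ 54.074 = 1.23867292969…; keep min(4, 3) = 3 s.f.
Rounded to 3 significant figures: 1.24.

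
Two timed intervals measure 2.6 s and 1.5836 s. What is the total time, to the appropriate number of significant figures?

2.6 s + 1.5836 s = 4.1836 s.
Addition/subtraction keeps the fewest decimal places: 2.6 → 1 decimal place, 1.5836 → 4 decimal places; limit is 1.
Rounded to 1 decimal place: 4.2 s.

4.2 s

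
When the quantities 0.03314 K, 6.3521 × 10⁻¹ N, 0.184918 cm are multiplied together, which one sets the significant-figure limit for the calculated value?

0.03314 K → 4 s.f.; 6.3521 × 10⁻¹ N → 5 s.f.; 0.184918 cm → 6 s.f.
The fewest is 4 significant figures, from 0.03314 K.

0.03314 K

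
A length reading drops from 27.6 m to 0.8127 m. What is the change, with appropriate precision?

27.6 m − 0.8127 m = 26.7873 m.
Addition/subtraction keeps the fewest decimal places: 27.6 → 1 decimal place, 0.8127 → 4 decimal places; limit is 1.
Rounded to 1 decimal place: 26.8 m.

26.8 m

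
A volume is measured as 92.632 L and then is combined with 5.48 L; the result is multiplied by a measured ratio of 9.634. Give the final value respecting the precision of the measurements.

92.632 L + 5.48 L = 98.112 L; the sum is limited to 2 decimal places (4 s.f.).
Carrying full precision, 98.112 × 9.634 = 945.211008 L; 9.634 has 4 s.f., so the result keeps min(4, 4) = 4 s.f.
Rounded to 4 significant figures: 945.2 L.

945.2 L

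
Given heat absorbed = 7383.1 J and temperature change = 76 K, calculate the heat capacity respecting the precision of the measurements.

heat capacity = 7383.1 J ÷ 76 K = 97.1460526316… J/K.
7383.1 has 5 significant figures; 76 has 2.
Division/multiplication keeps the fewest: 2 significant figures.
Rounded: 97 J/K.

97 J/K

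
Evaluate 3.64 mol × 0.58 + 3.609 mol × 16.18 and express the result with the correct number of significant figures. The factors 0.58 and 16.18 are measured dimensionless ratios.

3.64 × 0.58 = 2.1112 → 2.1 mol (2 s.f., last digit at the 10^-1 place).
3.609 × 16.18 = 58.39362 → 58.39 mol (4 s.f., last digit at the 10^-2 place).
Sum: 60.50482 mol; keep the coarser place, 10^-1.
Result: 60.5 mol.

60.5 mol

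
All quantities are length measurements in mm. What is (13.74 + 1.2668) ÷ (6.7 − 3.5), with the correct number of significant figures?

4.7

13.74 + 1.2668 = 15.0068, limited to 2 d.p. → 4 s.f.; 6.7 − 3.5 = 3.2, limited to 1 d.p. → 2 s.f.
Carrying full precision, 15.0068 ÷ 3.2 = 4.689625; keep min(4, 2) = 2 s.f.
Rounded to 2 significant figures: 4.7.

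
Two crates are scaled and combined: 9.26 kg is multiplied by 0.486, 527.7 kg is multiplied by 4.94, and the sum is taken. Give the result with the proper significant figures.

2.61 × 10³ kg

9.26 × 0.486 = 4.50036 → 4.50 kg (3 s.f., last digit at the 10^-2 place).
527.7 × 4.94 = 2606.838 → 2.61 × 10³ kg (3 s.f., last digit at the 10^1 place).
Sum: 2611.33836 kg; keep the coarser place, 10^1.
Result: 2.61 × 10³ kg.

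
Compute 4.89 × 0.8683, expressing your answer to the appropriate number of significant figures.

4.89 × 0.8683 = 4.245987
Multiplication/division keeps the fewest significant figures: 4.89 → 3 s.f., 0.8683 → 4 s.f.; limit is 3.
Rounded to 3 significant figures: 4.25.

4.25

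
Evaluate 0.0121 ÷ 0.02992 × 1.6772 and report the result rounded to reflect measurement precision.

0.678

0.0121 ÷ 0.02992 × 1.6772 = 0.678279411765…
Multiplication/division keeps the fewest significant figures: 0.0121 → 3 s.f., 0.02992 → 4 s.f., 1.6772 → 5 s.f.; limit is 3.
Rounded to 3 significant figures: 0.678.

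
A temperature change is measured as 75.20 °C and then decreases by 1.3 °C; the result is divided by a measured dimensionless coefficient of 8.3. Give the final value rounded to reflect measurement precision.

8.9 °C

75.20 °C − 1.3 °C = 73.90 °C; the difference is limited to 1 decimal place (3 s.f.).
Carrying full precision, 73.90 ÷ 8.3 = 8.90361445783… °C; 8.3 has 2 s.f., so the result keeps min(3, 2) = 2 s.f.
Rounded to 2 significant figures: 8.9 °C.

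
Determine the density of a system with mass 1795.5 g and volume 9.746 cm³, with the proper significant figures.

184.2 g/cm³

density = 1795.5 g ÷ 9.746 cm³ = 184.229427457… g/cm³.
1795.5 has 5 significant figures; 9.746 has 4.
Division/multiplication keeps the fewest: 4 significant figures.
Rounded: 184.2 g/cm³.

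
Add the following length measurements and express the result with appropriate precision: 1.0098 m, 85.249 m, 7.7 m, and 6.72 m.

100.7 m

1.0098 m + 85.249 m + 7.7 m + 6.72 m = 100.6788 m.
Addition/subtraction keeps the fewest decimal places: 1.0098 → 4 decimal places, 85.249 → 3 decimal places, 7.7 → 1 decimal place, 6.72 → 2 decimal places; limit is 1.
Rounded to 1 decimal place: 100.7 m.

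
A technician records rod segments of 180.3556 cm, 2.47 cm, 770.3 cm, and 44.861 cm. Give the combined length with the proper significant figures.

180.3556 cm + 2.47 cm + 770.3 cm + 44.861 cm = 997.9866 cm.
Addition/subtraction keeps the fewest decimal places: 180.3556 → 4 decimal places, 2.47 → 2 decimal places, 770.3 → 1 decimal place, 44.861 → 3 decimal places; limit is 1.
Rounded to 1 decimal place: 998.0 cm.

998.0 cm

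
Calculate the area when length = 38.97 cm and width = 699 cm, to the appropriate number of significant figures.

area = 38.97 cm × 699 cm = 27240.03 cm².
38.97 has 4 significant figures; 699 has 3.
Division/multiplication keeps the fewest: 3 significant figures.
Rounded: 2.72 × 10^4 cm².

2.72 × 10^4 cm²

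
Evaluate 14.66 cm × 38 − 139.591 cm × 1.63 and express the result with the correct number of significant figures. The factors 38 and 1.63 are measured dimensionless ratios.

3.3 × 10^2 cm

14.66 × 38 = 557.08 → 5.6 × 10^2 cm (2 s.f., last digit at the 10^1 place).
139.591 × 1.63 = 227.53333 → 228 cm (3 s.f., last digit at the 10^0 place).
Difference: 329.54667 cm; keep the coarser place, 10^1.
Result: 3.3 × 10^2 cm.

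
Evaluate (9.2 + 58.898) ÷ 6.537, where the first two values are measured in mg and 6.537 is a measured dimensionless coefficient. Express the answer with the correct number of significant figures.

9.2 mg + 58.898 mg = 68.098 mg; the sum is limited to 1 decimal place (3 s.f.).
Carrying full precision, 68.098 ÷ 6.537 = 10.417316812… mg; 6.537 has 4 s.f., so the result keeps min(3, 4) = 3 s.f.
Rounded to 3 significant figures: 10.4 mg.

10.4 mg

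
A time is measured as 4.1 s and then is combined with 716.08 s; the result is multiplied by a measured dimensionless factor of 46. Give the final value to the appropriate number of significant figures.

4.1 s + 716.08 s = 720.18 s; the sum is limited to 1 decimal place (4 s.f.).
Carrying full precision, 720.18 × 46 = 33128.28 s; 46 has 2 s.f., so the result keeps min(4, 2) = 2 s.f.
Rounded to 2 significant figures: 3.3 × 10^4 s.

3.3 × 10^4 s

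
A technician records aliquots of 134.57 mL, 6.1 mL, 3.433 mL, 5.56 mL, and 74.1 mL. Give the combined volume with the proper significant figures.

134.57 mL + 6.1 mL + 3.433 mL + 5.56 mL + 74.1 mL = 223.763 mL.
Addition/subtraction keeps the fewest decimal places: 134.57 → 2 decimal places, 6.1 → 1 decimal place, 3.433 → 3 decimal places, 5.56 → 2 decimal places, 74.1 → 1 decimal place; limit is 1.
Rounded to 1 decimal place: 2.238 × 10^2 mL.

2.238 × 10^2 mL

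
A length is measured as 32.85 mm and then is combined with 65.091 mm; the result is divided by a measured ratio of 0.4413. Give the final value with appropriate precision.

221.9 mm

32.85 mm + 65.091 mm = 97.941 mm; the sum is limited to 2 decimal places (4 s.f.).
Carrying full precision, 97.941 ÷ 0.4413 = 221.937457512… mm; 0.4413 has 4 s.f., so the result keeps min(4, 4) = 4 s.f.
Rounded to 4 significant figures: 221.9 mm.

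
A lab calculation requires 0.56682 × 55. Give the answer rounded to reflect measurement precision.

0.56682 × 55 = 31.1751
Multiplication/division keeps the fewest significant figures: 0.56682 → 5 s.f., 55 → 2 s.f.; limit is 2.
Rounded to 2 significant figures: 31.

31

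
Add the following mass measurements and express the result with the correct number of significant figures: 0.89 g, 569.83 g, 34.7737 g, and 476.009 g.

1081.50 g

0.89 g + 569.83 g + 34.7737 g + 476.009 g = 1081.5027 g.
Addition/subtraction keeps the fewest decimal places: 0.89 → 2 decimal places, 569.83 → 2 decimal places, 34.7737 → 4 decimal places, 476.009 → 3 decimal places; limit is 2.
Rounded to 2 decimal places: 1081.50 g.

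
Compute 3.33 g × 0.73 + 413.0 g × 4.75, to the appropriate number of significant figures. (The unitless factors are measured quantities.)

3.33 × 0.73 = 2.4309 → 2.4 g (2 s.f., last digit at the 10^-1 place).
413.0 × 4.75 = 1961.75 → 1.96 × 10^3 g (3 s.f., last digit at the 10^1 place).
Sum: 1964.1809 g; keep the coarser place, 10^1.
Result: 1.96 × 10^3 g.

1.96 × 10^3 g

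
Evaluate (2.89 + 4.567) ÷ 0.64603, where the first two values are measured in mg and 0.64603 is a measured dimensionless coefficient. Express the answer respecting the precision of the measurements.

11.5 mg

2.89 mg + 4.567 mg = 7.457 mg; the sum is limited to 2 decimal places (3 s.f.).
Carrying full precision, 7.457 ÷ 0.64603 = 11.5428076096… mg; 0.64603 has 5 s.f., so the result keeps min(3, 5) = 3 s.f.
Rounded to 3 significant figures: 11.5 mg.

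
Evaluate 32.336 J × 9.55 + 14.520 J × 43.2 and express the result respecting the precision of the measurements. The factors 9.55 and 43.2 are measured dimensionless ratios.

936 J

32.336 × 9.55 = 308.8088 → 309 J (3 s.f., last digit at the 10^0 place).
14.520 × 43.2 = 627.264 → 627 J (3 s.f., last digit at the 10^0 place).
Sum: 936.0728 J; keep the coarser place, 10^0.
Result: 936 J.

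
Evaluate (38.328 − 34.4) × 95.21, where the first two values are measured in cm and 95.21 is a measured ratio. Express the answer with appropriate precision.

38.328 cm − 34.4 cm = 3.928 cm; the difference is limited to 1 decimal place (2 s.f.).
Carrying full precision, 3.928 × 95.21 = 373.98488 cm; 95.21 has 4 s.f., so the result keeps min(2, 4) = 2 s.f.
Rounded to 2 significant figures: 3.7 × 10^2 cm.

3.7 × 10^2 cm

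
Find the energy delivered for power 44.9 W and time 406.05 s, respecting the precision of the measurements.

energy delivered = 44.9 W × 406.05 s = 18231.645 J.
44.9 has 3 significant figures; 406.05 has 5.
Division/multiplication keeps the fewest: 3 significant figures.
Rounded: 1.82 × 10⁴ J.

1.82 × 10⁴ J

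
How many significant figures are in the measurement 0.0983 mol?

3

0.0983: leading zeros are not significant.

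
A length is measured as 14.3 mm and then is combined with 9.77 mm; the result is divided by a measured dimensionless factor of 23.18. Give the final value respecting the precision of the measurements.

1.04 mm

14.3 mm + 9.77 mm = 24.07 mm; the sum is limited to 1 decimal place (3 s.f.).
Carrying full precision, 24.07 ÷ 23.18 = 1.03839516825… mm; 23.18 has 4 s.f., so the result keeps min(3, 4) = 3 s.f.
Rounded to 3 significant figures: 1.04 mm.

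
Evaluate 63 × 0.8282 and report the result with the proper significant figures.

63 × 0.8282 = 52.1766
Multiplication/division keeps the fewest significant figures: 63 → 2 s.f., 0.8282 → 4 s.f.; limit is 2.
Rounded to 2 significant figures: 52.

52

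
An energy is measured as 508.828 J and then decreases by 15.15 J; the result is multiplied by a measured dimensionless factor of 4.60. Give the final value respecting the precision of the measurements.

2.27 × 10³ J

508.828 J − 15.15 J = 493.678 J; the difference is limited to 2 decimal places (5 s.f.).
Carrying full precision, 493.678 × 4.60 = 2270.9188 J; 4.60 has 3 s.f., so the result keeps min(5, 3) = 3 s.f.
Rounded to 3 significant figures: 2.27 × 10³ J.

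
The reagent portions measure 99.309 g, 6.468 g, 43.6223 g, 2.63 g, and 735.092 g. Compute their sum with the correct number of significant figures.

887.12 g

99.309 g + 6.468 g + 43.6223 g + 2.63 g + 735.092 g = 887.1213 g.
Addition/subtraction keeps the fewest decimal places: 99.309 → 3 decimal places, 6.468 → 3 decimal places, 43.6223 → 4 decimal places, 2.63 → 2 decimal places, 735.092 → 3 decimal places; limit is 2.
Rounded to 2 decimal places: 887.12 g.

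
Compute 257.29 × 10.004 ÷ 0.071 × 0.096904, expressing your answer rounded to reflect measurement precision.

3.5 × 10³

257.29 × 10.004 ÷ 0.071 × 0.096904 = 3513.01452564…
Multiplication/division keeps the fewest significant figures: 257.29 → 5 s.f., 10.004 → 5 s.f., 0.071 → 2 s.f., 0.096904 → 5 s.f.; limit is 2.
Rounded to 2 significant figures: 3.5 × 10³.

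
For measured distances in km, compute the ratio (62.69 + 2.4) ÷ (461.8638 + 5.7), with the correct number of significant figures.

62.69 + 2.4 = 65.09, limited to 1 d.p. → 3 s.f.; 461.8638 + 5.7 = 467.5638, limited to 1 d.p. → 4 s.f.
Carrying full precision, 65.09 ÷ 467.5638 = 0.139210948324…; keep min(3, 4) = 3 s.f.
Rounded to 3 significant figures: 0.139.

0.139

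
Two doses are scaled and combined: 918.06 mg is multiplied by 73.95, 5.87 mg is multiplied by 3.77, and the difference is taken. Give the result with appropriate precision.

6.787 × 10⁴ mg

918.06 × 73.95 = 67890.537 → 6.789 × 10⁴ mg (4 s.f., last digit at the 10^1 place).
5.87 × 3.77 = 22.1299 → 22.1 mg (3 s.f., last digit at the 10^-1 place).
Difference: 67868.4071 mg; keep the coarser place, 10^1.
Result: 6.787 × 10⁴ mg.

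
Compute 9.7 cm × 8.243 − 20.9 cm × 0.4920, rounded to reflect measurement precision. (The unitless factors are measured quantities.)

70. cm

9.7 × 8.243 = 79.9571 → 80. cm (2 s.f., last digit at the 10^0 place).
20.9 × 0.4920 = 10.2828 → 10.3 cm (3 s.f., last digit at the 10^-1 place).
Difference: 69.6743 cm; keep the coarser place, 10^0.
Result: 70. cm.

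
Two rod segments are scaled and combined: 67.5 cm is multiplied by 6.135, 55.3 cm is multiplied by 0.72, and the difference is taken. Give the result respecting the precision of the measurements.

374 cm

67.5 × 6.135 = 414.1125 → 414 cm (3 s.f., last digit at the 10^0 place).
55.3 × 0.72 = 39.816 → 40. cm (2 s.f., last digit at the 10^0 place).
Difference: 374.2965 cm; keep the coarser place, 10^0.
Result: 374 cm.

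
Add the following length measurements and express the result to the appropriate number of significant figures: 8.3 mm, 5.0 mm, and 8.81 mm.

22.1 mm

8.3 mm + 5.0 mm + 8.81 mm = 22.11 mm.
Addition/subtraction keeps the fewest decimal places: 8.3 → 1 decimal place, 5.0 → 1 decimal place, 8.81 → 2 decimal places; limit is 1.
Rounded to 1 decimal place: 22.1 mm.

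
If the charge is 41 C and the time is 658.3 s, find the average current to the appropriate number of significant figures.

average current = 41 C ÷ 658.3 s = 0.0622816345131… A.
41 has 2 significant figures; 658.3 has 4.
Division/multiplication keeps the fewest: 2 significant figures.
Rounded: 0.062 A.

0.062 A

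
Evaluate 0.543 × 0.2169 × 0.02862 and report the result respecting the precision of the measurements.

3.37 × 10⁻³

0.543 × 0.2169 × 0.02862 = 0.003370769154
Multiplication/division keeps the fewest significant figures: 0.543 → 3 s.f., 0.2169 → 4 s.f., 0.02862 → 4 s.f.; limit is 3.
Rounded to 3 significant figures: 3.37 × 10⁻³.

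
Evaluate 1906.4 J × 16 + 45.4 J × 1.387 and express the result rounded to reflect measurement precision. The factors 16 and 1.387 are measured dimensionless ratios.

1906.4 × 16 = 30502.4 → 3.1 × 10⁴ J (2 s.f., last digit at the 10^3 place).
45.4 × 1.387 = 62.9698 → 63.0 J (3 s.f., last digit at the 10^-1 place).
Sum: 30565.3698 J; keep the coarser place, 10^3.
Result: 3.1 × 10⁴ J.

3.1 × 10⁴ J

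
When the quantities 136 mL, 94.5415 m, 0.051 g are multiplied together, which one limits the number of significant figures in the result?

0.051 g

136 mL → 3 s.f.; 94.5415 m → 6 s.f.; 0.051 g → 2 s.f.
The fewest is 2 significant figures, from 0.051 g.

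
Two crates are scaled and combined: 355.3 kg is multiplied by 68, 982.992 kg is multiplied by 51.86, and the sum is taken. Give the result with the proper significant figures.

7.5 × 10⁴ kg

355.3 × 68 = 24160.4 → 2.4 × 10⁴ kg (2 s.f., last digit at the 10^3 place).
982.992 × 51.86 = 50977.96512 → 5.098 × 10⁴ kg (4 s.f., last digit at the 10^1 place).
Sum: 75138.36512 kg; keep the coarser place, 10^3.
Result: 7.5 × 10⁴ kg.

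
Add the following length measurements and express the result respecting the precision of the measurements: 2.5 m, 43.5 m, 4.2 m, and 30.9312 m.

81.1 m

2.5 m + 43.5 m + 4.2 m + 30.9312 m = 81.1312 m.
Addition/subtraction keeps the fewest decimal places: 2.5 → 1 decimal place, 43.5 → 1 decimal place, 4.2 → 1 decimal place, 30.9312 → 4 decimal places; limit is 1.
Rounded to 1 decimal place: 81.1 m.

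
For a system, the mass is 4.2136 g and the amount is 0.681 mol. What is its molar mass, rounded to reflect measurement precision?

molar mass = 4.2136 g ÷ 0.681 mol = 6.18737151248… g/mol.
4.2136 has 5 significant figures; 0.681 has 3.
Division/multiplication keeps the fewest: 3 significant figures.
Rounded: 6.19 g/mol.

6.19 g/mol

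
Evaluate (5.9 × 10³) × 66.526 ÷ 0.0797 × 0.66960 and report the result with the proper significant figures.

3.3 × 10⁶

(5.9 × 10³) × 66.526 ÷ 0.0797 × 0.66960 = 3297619.53124…
Multiplication/division keeps the fewest significant figures: 5.9 × 10³ → 2 s.f., 66.526 → 5 s.f., 0.0797 → 3 s.f., 0.66960 → 5 s.f.; limit is 2.
Rounded to 2 significant figures: 3.3 × 10⁶.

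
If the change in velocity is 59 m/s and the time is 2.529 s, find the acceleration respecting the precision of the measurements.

acceleration = 59 m/s ÷ 2.529 s = 23.3293792013… m/s².
59 has 2 significant figures; 2.529 has 4.
Division/multiplication keeps the fewest: 2 significant figures.
Rounded: 23 m/s².

23 m/s²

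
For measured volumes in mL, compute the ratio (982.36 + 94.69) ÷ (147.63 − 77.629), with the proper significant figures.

982.36 + 94.69 = 1077.05, limited to 2 d.p. → 6 s.f.; 147.63 − 77.629 = 70.001, limited to 2 d.p. → 4 s.f.
Carrying full precision, 1077.05 ÷ 70.001 = 15.3862087684…; keep min(6, 4) = 4 s.f.
Rounded to 4 significant figures: 15.39.

15.39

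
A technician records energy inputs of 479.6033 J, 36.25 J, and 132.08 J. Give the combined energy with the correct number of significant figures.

647.93 J

479.6033 J + 36.25 J + 132.08 J = 647.9333 J.
Addition/subtraction keeps the fewest decimal places: 479.6033 → 4 decimal places, 36.25 → 2 decimal places, 132.08 → 2 decimal places; limit is 2.
Rounded to 2 decimal places: 647.93 J.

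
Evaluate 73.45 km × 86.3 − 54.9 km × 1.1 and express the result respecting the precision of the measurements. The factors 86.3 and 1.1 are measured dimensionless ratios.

6.28 × 10³ km

73.45 × 86.3 = 6338.735 → 6.34 × 10³ km (3 s.f., last digit at the 10^1 place).
54.9 × 1.1 = 60.39 → 6.0 × 10¹ km (2 s.f., last digit at the 10^0 place).
Difference: 6278.345 km; keep the coarser place, 10^1.
Result: 6.28 × 10³ km.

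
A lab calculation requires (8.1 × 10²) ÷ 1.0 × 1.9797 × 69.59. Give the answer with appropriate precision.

1.1 × 10⁵

(8.1 × 10²) ÷ 1.0 × 1.9797 × 69.59 = 111591.53163
Multiplication/division keeps the fewest significant figures: 8.1 × 10² → 2 s.f., 1.0 → 2 s.f., 1.9797 → 5 s.f., 69.59 → 4 s.f.; limit is 2.
Rounded to 2 significant figures: 1.1 × 10⁵.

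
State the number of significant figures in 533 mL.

533: every digit is nonzero and significant.

3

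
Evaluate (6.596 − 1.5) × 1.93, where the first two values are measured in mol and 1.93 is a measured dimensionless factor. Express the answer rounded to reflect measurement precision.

6.596 mol − 1.5 mol = 5.096 mol; the difference is limited to 1 decimal place (2 s.f.).
Carrying full precision, 5.096 × 1.93 = 9.83528 mol; 1.93 has 3 s.f., so the result keeps min(2, 3) = 2 s.f.
Rounded to 2 significant figures: 9.8 mol.

9.8 mol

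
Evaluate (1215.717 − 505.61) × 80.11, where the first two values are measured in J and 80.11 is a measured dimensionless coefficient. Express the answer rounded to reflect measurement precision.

5.689 × 10⁴ J

1215.717 J − 505.61 J = 710.107 J; the difference is limited to 2 decimal places (5 s.f.).
Carrying full precision, 710.107 × 80.11 = 56886.67177 J; 80.11 has 4 s.f., so the result keeps min(5, 4) = 4 s.f.
Rounded to 4 significant figures: 5.689 × 10⁴ J.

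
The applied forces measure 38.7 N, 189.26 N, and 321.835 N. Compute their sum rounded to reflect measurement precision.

38.7 N + 189.26 N + 321.835 N = 549.795 N.
Addition/subtraction keeps the fewest decimal places: 38.7 → 1 decimal place, 189.26 → 2 decimal places, 321.835 → 3 decimal places; limit is 1.
Rounded to 1 decimal place: 549.8 N.

549.8 N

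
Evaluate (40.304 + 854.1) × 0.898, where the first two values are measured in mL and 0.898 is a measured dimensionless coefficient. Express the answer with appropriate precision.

40.304 mL + 854.1 mL = 894.404 mL; the sum is limited to 1 decimal place (4 s.f.).
Carrying full precision, 894.404 × 0.898 = 803.174792 mL; 0.898 has 3 s.f., so the result keeps min(4, 3) = 3 s.f.
Rounded to 3 significant figures: 803 mL.

803 mL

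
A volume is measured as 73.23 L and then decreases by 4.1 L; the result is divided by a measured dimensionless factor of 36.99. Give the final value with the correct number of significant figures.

73.23 L − 4.1 L = 69.13 L; the difference is limited to 1 decimal place (3 s.f.).
Carrying full precision, 69.13 ÷ 36.99 = 1.86888348202… L; 36.99 has 4 s.f., so the result keeps min(3, 4) = 3 s.f.
Rounded to 3 significant figures: 1.87 L.

1.87 L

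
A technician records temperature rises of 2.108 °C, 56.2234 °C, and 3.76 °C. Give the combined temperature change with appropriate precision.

62.09 °C

2.108 °C + 56.2234 °C + 3.76 °C = 62.0914 °C.
Addition/subtraction keeps the fewest decimal places: 2.108 → 3 decimal places, 56.2234 → 4 decimal places, 3.76 → 2 decimal places; limit is 2.
Rounded to 2 decimal places: 62.09 °C.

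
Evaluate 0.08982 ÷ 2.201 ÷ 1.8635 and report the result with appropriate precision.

0.08982 ÷ 2.201 ÷ 1.8635 = 0.0218989660894…
Multiplication/division keeps the fewest significant figures: 0.08982 → 4 s.f., 2.201 → 4 s.f., 1.8635 → 5 s.f.; limit is 4.
Rounded to 4 significant figures: 0.02190.

0.02190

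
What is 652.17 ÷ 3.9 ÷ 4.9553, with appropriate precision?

34

652.17 ÷ 3.9 ÷ 4.9553 = 33.7463073725…
Multiplication/division keeps the fewest significant figures: 652.17 → 5 s.f., 3.9 → 2 s.f., 4.9553 → 5 s.f.; limit is 2.
Rounded to 2 significant figures: 34.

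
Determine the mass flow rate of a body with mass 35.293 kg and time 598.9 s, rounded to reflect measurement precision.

5.893 × 10⁻² kg/s

mass flow rate = 35.293 kg ÷ 598.9 s = 0.0589297044582… kg/s.
35.293 has 5 significant figures; 598.9 has 4.
Division/multiplication keeps the fewest: 4 significant figures.
Rounded: 5.893 × 10⁻² kg/s.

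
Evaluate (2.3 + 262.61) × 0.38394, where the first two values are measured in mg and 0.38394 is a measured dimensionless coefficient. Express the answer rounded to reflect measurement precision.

2.3 mg + 262.61 mg = 264.91 mg; the sum is limited to 1 decimal place (4 s.f.).
Carrying full precision, 264.91 × 0.38394 = 101.7095454 mg; 0.38394 has 5 s.f., so the result keeps min(4, 5) = 4 s.f.
Rounded to 4 significant figures: 101.7 mg.

101.7 mg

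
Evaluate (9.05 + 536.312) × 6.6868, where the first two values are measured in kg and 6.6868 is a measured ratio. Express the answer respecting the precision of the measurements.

3646.7 kg

9.05 kg + 536.312 kg = 545.362 kg; the sum is limited to 2 decimal places (5 s.f.).
Carrying full precision, 545.362 × 6.6868 = 3646.7266216 kg; 6.6868 has 5 s.f., so the result keeps min(5, 5) = 5 s.f.
Rounded to 5 significant figures: 3646.7 kg.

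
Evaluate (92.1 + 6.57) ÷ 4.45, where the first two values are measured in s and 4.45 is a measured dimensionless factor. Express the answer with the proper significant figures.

92.1 s + 6.57 s = 98.67 s; the sum is limited to 1 decimal place (3 s.f.).
Carrying full precision, 98.67 ÷ 4.45 = 22.1730337079… s; 4.45 has 3 s.f., so the result keeps min(3, 3) = 3 s.f.
Rounded to 3 significant figures: 22.2 s.

22.2 s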